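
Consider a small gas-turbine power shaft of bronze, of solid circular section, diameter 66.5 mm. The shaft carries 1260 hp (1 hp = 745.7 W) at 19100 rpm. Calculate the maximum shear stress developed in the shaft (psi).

1180 psi

ω = 2π·19100/60 = 2000 rad/s, so T = P/ω = 1260×745.7 / 2000 = 469.8 N·m.
J = πd⁴/32 = π(0.0665)⁴/32 = 1.920×10^-6 m⁴.
τ_max = T·r/J = 469.8 × 0.0333 / 1.920×10^-6 = 8.135×10^6 Pa.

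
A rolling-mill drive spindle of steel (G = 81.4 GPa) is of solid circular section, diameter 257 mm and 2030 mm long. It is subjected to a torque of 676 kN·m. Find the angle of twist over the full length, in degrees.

J = πd⁴/32 = π(0.257)⁴/32 = 4.283×10^-4 m⁴.
θ = T·L/(G·J) = 676000 × 2.03 / (81.4×10⁹ × 4.283×10^-4) = 0.03936 rad.

2.26°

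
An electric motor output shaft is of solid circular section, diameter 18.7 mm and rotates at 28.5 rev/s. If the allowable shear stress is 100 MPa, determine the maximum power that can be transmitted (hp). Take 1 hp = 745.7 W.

30.8 hp

J = πd⁴/32 = π(0.0187)⁴/32 = 1.201×10^-8 m⁴.
T_max = τ_allow·J/r = 1.00×10^8 × 1.201×10^-8 / 0.00935 = 128.4 N·m.
ω = 2π·28.5 = 179.1 rad/s, so P_max = T_max·ω = 2.299×10^4 W.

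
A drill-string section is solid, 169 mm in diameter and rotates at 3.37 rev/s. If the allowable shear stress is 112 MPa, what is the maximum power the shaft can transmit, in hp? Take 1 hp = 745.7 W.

3010 hp

J = πd⁴/32 = π(0.169)⁴/32 = 8.008×10^-5 m⁴.
T_max = τ_allow·J/r = 1.12×10^8 × 8.008×10^-5 / 0.0845 = 106100 N·m.
ω = 2π·3.37 = 21.17 rad/s, so P_max = T_max·ω = 2.248×10^6 W.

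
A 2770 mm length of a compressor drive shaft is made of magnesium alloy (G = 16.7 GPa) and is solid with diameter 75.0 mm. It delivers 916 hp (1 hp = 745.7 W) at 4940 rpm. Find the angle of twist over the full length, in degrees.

ω = 2π·4940/60 = 517.3 rad/s, so T = P/ω = 916×745.7 / 517.3 = 1320 N·m.
J = πd⁴/32 = π(0.0750)⁴/32 = 3.106×10^-6 m⁴.
θ = T·L/(G·J) = 1320 × 2.77 / (16.7×10⁹ × 3.106×10^-6) = 0.07051 rad.

4.04°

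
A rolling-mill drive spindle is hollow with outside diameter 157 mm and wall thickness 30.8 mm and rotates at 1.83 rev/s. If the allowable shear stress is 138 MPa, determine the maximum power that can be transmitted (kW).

J = π(d_o⁴ − d_i⁴)/32 = π(0.157⁴ − 0.0954⁴)/32 = 5.152×10^-5 m⁴.
T_max = τ_allow·J/r = 1.38×10^8 × 5.152×10^-5 / 0.0785 = 90560 N·m.
ω = 2π·1.83 = 11.50 rad/s, so P_max = T_max·ω = 1.041×10^6 W.

1040 kW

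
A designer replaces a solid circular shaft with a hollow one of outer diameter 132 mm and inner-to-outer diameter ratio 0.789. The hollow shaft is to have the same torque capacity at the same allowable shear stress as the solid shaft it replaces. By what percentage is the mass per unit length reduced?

47.7 %

Equal τ_max and T ⇒ the solid shaft needs d_s³ = d_o³(1−k⁴), so d_s = 132·(1−0.789⁴)^(1/3) = 112.1 mm.
Area ratio A_h/A_s = d_o²(1−k²)/d_s² = (1−k²)/(1−k⁴)^(2/3) = 0.5234.
Mass saving = 1 − 0.5234 = 47.7 %.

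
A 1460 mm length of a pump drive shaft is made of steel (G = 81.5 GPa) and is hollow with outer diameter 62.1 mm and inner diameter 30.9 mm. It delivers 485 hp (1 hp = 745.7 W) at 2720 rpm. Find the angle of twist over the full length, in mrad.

ω = 2π·2720/60 = 284.8 rad/s, so T = P/ω = 485×745.7 / 284.8 = 1270 N·m.
J = π(d_o⁴ − d_i⁴)/32 = π(0.0621⁴ − 0.0309⁴)/32 = 1.371×10^-6 m⁴.
θ = T·L/(G·J) = 1270 × 1.46 / (81.5×10⁹ × 1.371×10^-6) = 0.01660 rad.

16.6 mrad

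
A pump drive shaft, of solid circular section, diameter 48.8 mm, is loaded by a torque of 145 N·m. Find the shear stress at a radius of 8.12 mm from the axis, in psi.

J = πd⁴/32 = π(0.0488)⁴/32 = 5.568×10^-7 m⁴.
Shear stress varies linearly with radius: τ = T·r/J = 145.0 × 0.00812 / 5.568×10^-7 = 2.115×10^6 Pa.

307 psi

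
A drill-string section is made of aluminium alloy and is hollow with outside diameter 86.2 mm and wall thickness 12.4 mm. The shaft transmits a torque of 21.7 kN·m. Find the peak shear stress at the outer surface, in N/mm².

232 N/mm²

J = π(d_o⁴ − d_i⁴)/32 = π(0.0862⁴ − 0.0614⁴)/32 = 4.025×10^-6 m⁴.
τ_max = T·r/J = 21700 × 0.0431 / 4.025×10^-6 = 2.324×10^8 Pa.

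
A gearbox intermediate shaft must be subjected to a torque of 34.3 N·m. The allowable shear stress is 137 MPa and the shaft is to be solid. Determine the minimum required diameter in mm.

For a solid shaft τ_max = 16T/(πd³), so d = (16T/(π τ_allow))^(1/3) = (16·34.30/(π·1.37×10^8))^(1/3) = 0.01084 m.

10.8 mm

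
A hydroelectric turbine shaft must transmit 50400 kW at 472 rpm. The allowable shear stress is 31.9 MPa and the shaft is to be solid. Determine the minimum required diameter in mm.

546 mm

ω = 2π·472/60 = 49.43 rad/s, so T = P/ω = 50400×10³ / 49.43 = 1.020e6 N·m.
For a solid shaft τ_max = 16T/(πd³), so d = (16T/(π τ_allow))^(1/3) = (16·1.020e6/(π·3.19×10^7))^(1/3) = 0.5460 m.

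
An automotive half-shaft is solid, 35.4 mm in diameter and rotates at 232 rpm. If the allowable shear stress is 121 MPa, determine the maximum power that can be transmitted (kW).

25.6 kW

J = πd⁴/32 = π(0.0354)⁴/32 = 1.542×10^-7 m⁴.
T_max = τ_allow·J/r = 1.21×10^8 × 1.542×10^-7 / 0.0177 = 1054 N·m.
ω = 2π·232/60 = 24.29 rad/s, so P_max = T_max·ω = 2.561×10^4 W.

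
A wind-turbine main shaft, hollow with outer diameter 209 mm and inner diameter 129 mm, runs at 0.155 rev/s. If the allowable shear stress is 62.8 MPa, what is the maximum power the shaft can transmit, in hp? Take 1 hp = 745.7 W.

126 hp

J = π(d_o⁴ − d_i⁴)/32 = π(0.209⁴ − 0.129⁴)/32 = 1.601×10^-4 m⁴.
T_max = τ_allow·J/r = 6.28×10^7 × 1.601×10^-4 / 0.104 = 96230 N·m.
ω = 2π·0.155 = 0.9739 rad/s, so P_max = T_max·ω = 9.372×10^4 W.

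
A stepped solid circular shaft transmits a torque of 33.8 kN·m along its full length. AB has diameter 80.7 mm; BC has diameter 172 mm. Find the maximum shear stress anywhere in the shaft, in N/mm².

Under the same torque, τ_max = 16T/(πd³) is largest where d is smallest — segment AB (d = 80.7 mm).
τ_max = 16·33800/(π·(0.0807)³) = 3.275×10^8 Pa.

328 N/mm²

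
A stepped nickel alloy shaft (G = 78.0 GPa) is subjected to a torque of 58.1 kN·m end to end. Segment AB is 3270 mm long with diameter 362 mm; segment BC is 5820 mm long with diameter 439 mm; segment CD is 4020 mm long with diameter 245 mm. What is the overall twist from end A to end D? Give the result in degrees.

J_AB = π(0.362)⁴/32 = 1.69×10^-3 m⁴; J_BC = π(0.439)⁴/32 = 3.65×10^-3 m⁴; J_CD = π(0.245)⁴/32 = 3.54×10^-4 m⁴.
θ = (T/G)·Σ L_i/J_i = (58100/78.0×10⁹)·(3.27/1.69×10^-3 + 5.82/3.65×10^-3 + 4.02/3.54×10^-4) = 0.01110 rad.

0.636°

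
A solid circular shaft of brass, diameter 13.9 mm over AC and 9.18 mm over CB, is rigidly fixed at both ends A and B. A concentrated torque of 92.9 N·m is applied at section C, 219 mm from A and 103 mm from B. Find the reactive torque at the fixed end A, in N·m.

66.1 N·m

Compatibility: T_A·a/J_AC = T_B·b/J_CB with T_A + T_B = T₀.
J_AC = 3.66×10^-9 m⁴, J_CB = 6.97×10^-10 m⁴, so T_A = T₀·(J_AC/a)/((J_AC/a)+(J_CB/b)) = 66.14 N·m, T_B = 26.76 N·m.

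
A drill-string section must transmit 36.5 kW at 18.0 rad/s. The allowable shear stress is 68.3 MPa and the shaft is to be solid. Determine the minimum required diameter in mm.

ω = 18.0 rad/s, so T = P/ω = 36.5×10³ / 18.00 = 2028 N·m.
For a solid shaft τ_max = 16T/(πd³), so d = (16T/(π τ_allow))^(1/3) = (16·2028/(π·6.83×10^7))^(1/3) = 0.05327 m.

53.3 mm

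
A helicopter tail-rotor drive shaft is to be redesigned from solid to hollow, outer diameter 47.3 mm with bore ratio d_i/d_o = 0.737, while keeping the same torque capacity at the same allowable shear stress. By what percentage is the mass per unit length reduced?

42.3 %

Equal τ_max and T ⇒ the solid shaft needs d_s³ = d_o³(1−k⁴), so d_s = 47.3·(1−0.737⁴)^(1/3) = 42.10 mm.
Area ratio A_h/A_s = d_o²(1−k²)/d_s² = (1−k²)/(1−k⁴)^(2/3) = 0.5767.
Mass saving = 1 − 0.5767 = 42.3 %.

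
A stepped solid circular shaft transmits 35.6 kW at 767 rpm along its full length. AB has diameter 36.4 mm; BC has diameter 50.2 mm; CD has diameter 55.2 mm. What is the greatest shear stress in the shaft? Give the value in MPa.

46.8 MPa

ω = 2π·767/60 = 80.32 rad/s, so T = P/ω = 35.6×10³ / 80.32 = 443.2 N·m.
Under the same torque, τ_max = 16T/(πd³) is largest where d is smallest — segment AB (d = 36.4 mm).
τ_max = 16·443.2/(π·(0.0364)³) = 4.680×10^7 Pa.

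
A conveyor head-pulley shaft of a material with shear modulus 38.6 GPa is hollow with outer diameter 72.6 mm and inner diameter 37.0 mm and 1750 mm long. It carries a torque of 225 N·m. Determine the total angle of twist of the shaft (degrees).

J = π(d_o⁴ − d_i⁴)/32 = π(0.0726⁴ − 0.0370⁴)/32 = 2.543×10^-6 m⁴.
θ = T·L/(G·J) = 225.0 × 1.75 / (38.6×10⁹ × 2.543×10^-6) = 4.011×10^-3 rad.

0.230°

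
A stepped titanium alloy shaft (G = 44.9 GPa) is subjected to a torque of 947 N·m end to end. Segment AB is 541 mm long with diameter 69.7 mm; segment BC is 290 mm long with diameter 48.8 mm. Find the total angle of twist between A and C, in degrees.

J_AB = π(0.0697)⁴/32 = 2.32×10^-6 m⁴; J_BC = π(0.0488)⁴/32 = 5.57×10^-7 m⁴.
θ = (T/G)·Σ L_i/J_i = (947.0/44.9×10⁹)·(0.541/2.32×10^-6 + 0.290/5.57×10^-7) = 0.01591 rad.

0.912°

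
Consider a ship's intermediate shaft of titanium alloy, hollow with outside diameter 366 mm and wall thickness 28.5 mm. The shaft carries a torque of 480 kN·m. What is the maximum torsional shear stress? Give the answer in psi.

J = π(d_o⁴ − d_i⁴)/32 = π(0.366⁴ − 0.309⁴)/32 = 8.666×10^-4 m⁴.
τ_max = T·r/J = 480000 × 0.183 / 8.666×10^-4 = 1.014×10^8 Pa.

14700 psi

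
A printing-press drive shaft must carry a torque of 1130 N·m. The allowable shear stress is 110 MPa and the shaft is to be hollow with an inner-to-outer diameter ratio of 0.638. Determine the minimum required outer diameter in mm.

39.7 mm

For a hollow shaft with d_i/d_o = 0.638: τ_max = 16T/(π d_o³ (1−k⁴)), so d_o = [16T/(π τ_allow (1−k⁴))]^(1/3) = [16·1130/(π·1.10×10^8·0.8343)]^(1/3) = 0.03973 m.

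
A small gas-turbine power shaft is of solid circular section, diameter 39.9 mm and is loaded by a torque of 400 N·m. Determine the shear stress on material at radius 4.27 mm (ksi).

0.996 ksi

J = πd⁴/32 = π(0.0399)⁴/32 = 2.488×10^-7 m⁴.
Shear stress varies linearly with radius: τ = T·r/J = 400.0 × 0.00427 / 2.488×10^-7 = 6.864×10^6 Pa.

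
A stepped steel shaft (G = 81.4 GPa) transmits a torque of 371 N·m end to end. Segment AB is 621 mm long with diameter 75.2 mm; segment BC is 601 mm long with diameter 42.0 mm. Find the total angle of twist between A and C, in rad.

0.00987 rad

J_AB = π(0.0752)⁴/32 = 3.14×10^-6 m⁴; J_BC = π(0.0420)⁴/32 = 3.05×10^-7 m⁴.
θ = (T/G)·Σ L_i/J_i = (371.0/81.4×10⁹)·(0.621/3.14×10^-6 + 0.601/3.05×10^-7) = 9.868×10^-3 rad.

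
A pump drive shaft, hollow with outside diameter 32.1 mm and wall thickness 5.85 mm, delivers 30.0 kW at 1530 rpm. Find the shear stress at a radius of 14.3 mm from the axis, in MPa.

ω = 2π·1530/60 = 160.2 rad/s, so T = P/ω = 30.0×10³ / 160.2 = 187.2 N·m.
J = π(d_o⁴ − d_i⁴)/32 = π(0.0321⁴ − 0.0204⁴)/32 = 8.723×10^-8 m⁴.
Shear stress varies linearly with radius: τ = T·r/J = 187.2 × 0.0143 / 8.723×10^-8 = 3.069×10^7 Pa.

30.7 MPa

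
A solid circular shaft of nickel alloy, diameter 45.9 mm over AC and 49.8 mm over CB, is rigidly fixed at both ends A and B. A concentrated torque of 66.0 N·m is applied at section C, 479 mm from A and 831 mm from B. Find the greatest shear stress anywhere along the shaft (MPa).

1.93 MPa

Compatibility: T_A·a/J_AC = T_B·b/J_CB with T_A + T_B = T₀.
J_AC = 4.36×10^-7 m⁴, J_CB = 6.04×10^-7 m⁴, so T_A = T₀·(J_AC/a)/((J_AC/a)+(J_CB/b)) = 36.69 N·m, T_B = 29.31 N·m.
τ in each portion: τ_AC = 1.93×10^6 Pa, τ_CB = 1.21×10^6 Pa; maximum is in AC.
τ_max = T_AC·r/J = 36.69·0.0229/4.36×10^-7 = 1.932×10^6 Pa.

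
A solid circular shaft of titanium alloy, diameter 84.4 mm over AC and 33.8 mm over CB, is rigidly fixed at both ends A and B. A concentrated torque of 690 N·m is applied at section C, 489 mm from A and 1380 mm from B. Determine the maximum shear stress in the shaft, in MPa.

5.79 MPa

Compatibility: T_A·a/J_AC = T_B·b/J_CB with T_A + T_B = T₀.
J_AC = 4.98×10^-6 m⁴, J_CB = 1.28×10^-7 m⁴, so T_A = T₀·(J_AC/a)/((J_AC/a)+(J_CB/b)) = 683.8 N·m, T_B = 6.232 N·m.
τ in each portion: τ_AC = 5.79×10^6 Pa, τ_CB = 8.22×10^5 Pa; maximum is in AC.
τ_max = T_AC·r/J = 683.8·0.0422/4.98×10^-6 = 5.792×10^6 Pa.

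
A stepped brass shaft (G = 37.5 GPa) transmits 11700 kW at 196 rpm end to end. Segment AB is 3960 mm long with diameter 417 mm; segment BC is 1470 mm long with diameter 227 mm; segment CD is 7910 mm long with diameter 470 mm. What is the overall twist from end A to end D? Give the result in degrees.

ω = 2π·196/60 = 20.53 rad/s, so T = P/ω = 11700×10³ / 20.53 = 570000 N·m.
J_AB = π(0.417)⁴/32 = 2.97×10^-3 m⁴; J_BC = π(0.227)⁴/32 = 2.61×10^-4 m⁴; J_CD = π(0.470)⁴/32 = 4.79×10^-3 m⁴.
θ = (T/G)·Σ L_i/J_i = (570000/37.5×10⁹)·(3.96/2.97×10^-3 + 1.47/2.61×10^-4 + 7.91/4.79×10^-3) = 0.1311 rad.

7.51°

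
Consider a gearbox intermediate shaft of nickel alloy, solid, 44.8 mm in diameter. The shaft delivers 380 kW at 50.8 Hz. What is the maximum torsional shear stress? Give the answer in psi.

ω = 2π·50.8 = 319.2 rad/s, so T = P/ω = 380×10³ / 319.2 = 1191 N·m.
J = πd⁴/32 = π(0.0448)⁴/32 = 3.955×10^-7 m⁴.
τ_max = T·r/J = 1191 × 0.0224 / 3.955×10^-7 = 6.743×10^7 Pa.

9780 psi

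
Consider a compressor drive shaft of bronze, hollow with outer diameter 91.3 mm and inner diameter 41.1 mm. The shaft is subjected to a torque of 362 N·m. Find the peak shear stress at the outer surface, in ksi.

J = π(d_o⁴ − d_i⁴)/32 = π(0.0913⁴ − 0.0411⁴)/32 = 6.541×10^-6 m⁴.
τ_max = T·r/J = 362.0 × 0.0456 / 6.541×10^-6 = 2.526×10^6 Pa.

0.366 ksi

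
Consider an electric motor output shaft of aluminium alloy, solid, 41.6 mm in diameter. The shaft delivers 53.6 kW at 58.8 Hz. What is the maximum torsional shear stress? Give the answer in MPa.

10.3 MPa

ω = 2π·58.8 = 369.5 rad/s, so T = P/ω = 53.6×10³ / 369.5 = 145.1 N·m.
J = πd⁴/32 = π(0.0416)⁴/32 = 2.940×10^-7 m⁴.
τ_max = T·r/J = 145.1 × 0.0208 / 2.940×10^-7 = 1.026×10^7 Pa.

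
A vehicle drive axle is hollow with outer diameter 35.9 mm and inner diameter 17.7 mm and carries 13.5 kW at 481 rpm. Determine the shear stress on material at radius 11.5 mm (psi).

ω = 2π·481/60 = 50.37 rad/s, so T = P/ω = 13.5×10³ / 50.37 = 268.0 N·m.
J = π(d_o⁴ − d_i⁴)/32 = π(0.0359⁴ − 0.0177⁴)/32 = 1.534×10^-7 m⁴.
Shear stress varies linearly with radius: τ = T·r/J = 268.0 × 0.0115 / 1.534×10^-7 = 2.009×10^7 Pa.

2910 psi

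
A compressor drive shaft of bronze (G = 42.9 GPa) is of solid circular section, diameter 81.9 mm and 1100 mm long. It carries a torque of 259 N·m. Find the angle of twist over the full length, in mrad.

J = πd⁴/32 = π(0.0819)⁴/32 = 4.417×10^-6 m⁴.
θ = T·L/(G·J) = 259.0 × 1.10 / (42.9×10⁹ × 4.417×10^-6) = 1.503×10^-3 rad.

1.50 mrad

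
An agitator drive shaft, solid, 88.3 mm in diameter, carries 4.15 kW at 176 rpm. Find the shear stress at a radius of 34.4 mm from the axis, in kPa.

ω = 2π·176/60 = 18.43 rad/s, so T = P/ω = 4.15×10³ / 18.43 = 225.2 N·m.
J = πd⁴/32 = π(0.0883)⁴/32 = 5.968×10^-6 m⁴.
Shear stress varies linearly with radius: τ = T·r/J = 225.2 × 0.0344 / 5.968×10^-6 = 1.298×10^6 Pa.

1300 kPa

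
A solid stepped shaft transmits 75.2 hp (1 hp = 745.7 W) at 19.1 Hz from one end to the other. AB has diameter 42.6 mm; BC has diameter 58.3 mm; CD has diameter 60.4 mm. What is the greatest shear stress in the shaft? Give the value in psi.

ω = 2π·19.1 = 120.0 rad/s, so T = P/ω = 75.2×745.7 / 120.0 = 467.3 N·m.
Under the same torque, τ_max = 16T/(πd³) is largest where d is smallest — segment AB (d = 42.6 mm).
τ_max = 16·467.3/(π·(0.0426)³) = 3.078×10^7 Pa.

4460 psi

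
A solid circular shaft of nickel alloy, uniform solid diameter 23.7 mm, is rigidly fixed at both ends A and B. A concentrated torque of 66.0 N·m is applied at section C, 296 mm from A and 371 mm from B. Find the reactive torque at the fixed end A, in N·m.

36.7 N·m

With uniform GJ and both ends fixed, compatibility θ_AC = θ_CB gives T_A·a = T_B·b, together with T_A + T_B = T₀.
T_A = T₀·b/(a+b) = 66.00·371/667.0 = 36.71 N·m; T_B = 29.29 N·m.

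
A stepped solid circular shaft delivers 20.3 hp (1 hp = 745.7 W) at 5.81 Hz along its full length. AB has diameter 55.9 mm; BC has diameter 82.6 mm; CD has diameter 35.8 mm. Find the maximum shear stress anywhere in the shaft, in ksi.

ω = 2π·5.81 = 36.51 rad/s, so T = P/ω = 20.3×745.7 / 36.51 = 414.7 N·m.
Under the same torque, τ_max = 16T/(πd³) is largest where d is smallest — segment CD (d = 35.8 mm).
τ_max = 16·414.7/(π·(0.0358)³) = 4.603×10^7 Pa.

6.68 ksi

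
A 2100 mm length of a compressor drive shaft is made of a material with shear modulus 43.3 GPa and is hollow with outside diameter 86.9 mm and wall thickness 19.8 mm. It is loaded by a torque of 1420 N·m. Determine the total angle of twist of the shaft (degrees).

J = π(d_o⁴ − d_i⁴)/32 = π(0.0869⁴ − 0.0473⁴)/32 = 5.107×10^-6 m⁴.
θ = T·L/(G·J) = 1420 × 2.10 / (43.3×10⁹ × 5.107×10^-6) = 0.01348 rad.

0.773°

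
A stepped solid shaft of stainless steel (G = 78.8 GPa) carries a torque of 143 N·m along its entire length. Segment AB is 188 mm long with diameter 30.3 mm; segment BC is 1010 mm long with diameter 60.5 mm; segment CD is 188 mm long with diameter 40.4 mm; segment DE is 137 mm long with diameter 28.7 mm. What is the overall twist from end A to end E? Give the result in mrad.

10.6 mrad

J_AB = π(0.0303)⁴/32 = 8.28×10^-8 m⁴; J_BC = π(0.0605)⁴/32 = 1.32×10^-6 m⁴; J_CD = π(0.0404)⁴/32 = 2.62×10^-7 m⁴; J_DE = π(0.0287)⁴/32 = 6.66×10^-8 m⁴.
θ = (T/G)·Σ L_i/J_i = (143.0/78.8×10⁹)·(0.188/8.28×10^-8 + 1.01/1.32×10^-6 + 0.188/2.62×10^-7 + 0.137/6.66×10^-8) = 0.01055 rad.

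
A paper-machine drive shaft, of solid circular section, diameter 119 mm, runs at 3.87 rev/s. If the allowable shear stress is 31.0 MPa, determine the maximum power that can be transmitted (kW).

J = πd⁴/32 = π(0.119)⁴/32 = 1.969×10^-5 m⁴.
T_max = τ_allow·J/r = 3.10×10^7 × 1.969×10^-5 / 0.0595 = 10260 N·m.
ω = 2π·3.87 = 24.32 rad/s, so P_max = T_max·ω = 2.494×10^5 W.

249 kW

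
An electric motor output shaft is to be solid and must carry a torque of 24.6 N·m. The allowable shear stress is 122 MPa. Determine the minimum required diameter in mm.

For a solid shaft τ_max = 16T/(πd³), so d = (16T/(π τ_allow))^(1/3) = (16·24.60/(π·1.22×10^8))^(1/3) = 0.01009 m.

10.1 mm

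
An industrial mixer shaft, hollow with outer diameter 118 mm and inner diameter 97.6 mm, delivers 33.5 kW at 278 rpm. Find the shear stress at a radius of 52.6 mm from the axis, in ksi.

0.867 ksi

ω = 2π·278/60 = 29.11 rad/s, so T = P/ω = 33.5×10³ / 29.11 = 1151 N·m.
J = π(d_o⁴ − d_i⁴)/32 = π(0.118⁴ − 0.0976⁴)/32 = 1.013×10^-5 m⁴.
Shear stress varies linearly with radius: τ = T·r/J = 1151 × 0.0526 / 1.013×10^-5 = 5.978×10^6 Pa.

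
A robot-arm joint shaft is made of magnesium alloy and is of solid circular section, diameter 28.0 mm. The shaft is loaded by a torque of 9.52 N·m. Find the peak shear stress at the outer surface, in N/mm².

J = πd⁴/32 = π(0.0280)⁴/32 = 6.034×10^-8 m⁴.
τ_max = T·r/J = 9.520 × 0.0140 / 6.034×10^-8 = 2.209×10^6 Pa.

2.21 N/mm²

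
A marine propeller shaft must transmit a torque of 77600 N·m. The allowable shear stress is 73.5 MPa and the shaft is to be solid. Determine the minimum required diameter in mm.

For a solid shaft τ_max = 16T/(πd³), so d = (16T/(π τ_allow))^(1/3) = (16·77600/(π·7.35×10^7))^(1/3) = 0.1752 m.

175 mm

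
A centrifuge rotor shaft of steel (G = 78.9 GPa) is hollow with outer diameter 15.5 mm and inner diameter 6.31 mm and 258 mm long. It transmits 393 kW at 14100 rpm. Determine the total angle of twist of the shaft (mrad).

ω = 2π·14100/60 = 1477 rad/s, so T = P/ω = 393×10³ / 1477 = 266.2 N·m.
J = π(d_o⁴ − d_i⁴)/32 = π(0.0155⁴ − 0.00631⁴)/32 = 5.511×10^-9 m⁴.
θ = T·L/(G·J) = 266.2 × 0.258 / (78.9×10⁹ × 5.511×10^-9) = 0.1579 rad.

158 mrad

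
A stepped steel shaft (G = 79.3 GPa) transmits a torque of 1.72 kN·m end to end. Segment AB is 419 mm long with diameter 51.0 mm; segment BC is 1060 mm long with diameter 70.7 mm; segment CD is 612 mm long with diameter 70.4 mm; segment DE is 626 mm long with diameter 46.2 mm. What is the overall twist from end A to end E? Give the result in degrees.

3.38°

J_AB = π(0.0510)⁴/32 = 6.64×10^-7 m⁴; J_BC = π(0.0707)⁴/32 = 2.45×10^-6 m⁴; J_CD = π(0.0704)⁴/32 = 2.41×10^-6 m⁴; J_DE = π(0.0462)⁴/32 = 4.47×10^-7 m⁴.
θ = (T/G)·Σ L_i/J_i = (1720/79.3×10⁹)·(0.419/6.64×10^-7 + 1.06/2.45×10^-6 + 0.612/2.41×10^-6 + 0.626/4.47×10^-7) = 0.05892 rad.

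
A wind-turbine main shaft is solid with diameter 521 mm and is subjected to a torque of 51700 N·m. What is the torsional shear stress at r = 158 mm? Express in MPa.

1.13 MPa

J = πd⁴/32 = π(0.521)⁴/32 = 7.234×10^-3 m⁴.
Shear stress varies linearly with radius: τ = T·r/J = 51700 × 0.158 / 7.234×10^-3 = 1.129×10^6 Pa.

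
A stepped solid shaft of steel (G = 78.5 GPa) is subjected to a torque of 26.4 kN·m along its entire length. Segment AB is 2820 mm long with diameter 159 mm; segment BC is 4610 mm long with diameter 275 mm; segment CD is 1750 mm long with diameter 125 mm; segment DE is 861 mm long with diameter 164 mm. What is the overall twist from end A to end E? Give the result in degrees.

2.66°

J_AB = π(0.159)⁴/32 = 6.27×10^-5 m⁴; J_BC = π(0.275)⁴/32 = 5.61×10^-4 m⁴; J_CD = π(0.125)⁴/32 = 2.40×10^-5 m⁴; J_DE = π(0.164)⁴/32 = 7.10×10^-5 m⁴.
θ = (T/G)·Σ L_i/J_i = (26400/78.5×10⁹)·(2.82/6.27×10^-5 + 4.61/5.61×10^-4 + 1.75/2.40×10^-5 + 0.861/7.10×10^-5) = 0.04651 rad.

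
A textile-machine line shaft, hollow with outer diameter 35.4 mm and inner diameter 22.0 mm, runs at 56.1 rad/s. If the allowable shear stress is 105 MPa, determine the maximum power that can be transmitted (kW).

43.7 kW

J = π(d_o⁴ − d_i⁴)/32 = π(0.0354⁴ − 0.0220⁴)/32 = 1.312×10^-7 m⁴.
T_max = τ_allow·J/r = 1.05×10^8 × 1.312×10^-7 / 0.0177 = 778.2 N·m.
ω = 56.1 rad/s, so P_max = T_max·ω = 4.366×10^4 W.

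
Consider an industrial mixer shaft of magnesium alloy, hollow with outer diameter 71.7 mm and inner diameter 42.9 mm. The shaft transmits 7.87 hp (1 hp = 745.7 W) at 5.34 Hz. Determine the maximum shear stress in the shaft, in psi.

ω = 2π·5.34 = 33.55 rad/s, so T = P/ω = 7.87×745.7 / 33.55 = 174.9 N·m.
J = π(d_o⁴ − d_i⁴)/32 = π(0.0717⁴ − 0.0429⁴)/32 = 2.262×10^-6 m⁴.
τ_max = T·r/J = 174.9 × 0.0358 / 2.262×10^-6 = 2.772×10^6 Pa.

402 psi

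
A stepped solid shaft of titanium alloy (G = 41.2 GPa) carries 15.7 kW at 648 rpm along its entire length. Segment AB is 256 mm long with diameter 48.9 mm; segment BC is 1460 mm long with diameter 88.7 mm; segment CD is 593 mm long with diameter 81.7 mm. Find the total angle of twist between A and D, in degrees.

0.268°

ω = 2π·648/60 = 67.86 rad/s, so T = P/ω = 15.7×10³ / 67.86 = 231.4 N·m.
J_AB = π(0.0489)⁴/32 = 5.61×10^-7 m⁴; J_BC = π(0.0887)⁴/32 = 6.08×10^-6 m⁴; J_CD = π(0.0817)⁴/32 = 4.37×10^-6 m⁴.
θ = (T/G)·Σ L_i/J_i = (231.4/41.2×10⁹)·(0.256/5.61×10^-7 + 1.46/6.08×10^-6 + 0.593/4.37×10^-6) = 4.671×10^-3 rad.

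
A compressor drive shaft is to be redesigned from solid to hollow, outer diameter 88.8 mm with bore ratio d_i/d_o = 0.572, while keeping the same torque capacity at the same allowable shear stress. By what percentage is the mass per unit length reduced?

27.4 %

Equal τ_max and T ⇒ the solid shaft needs d_s³ = d_o³(1−k⁴), so d_s = 88.8·(1−0.572⁴)^(1/3) = 85.51 mm.
Area ratio A_h/A_s = d_o²(1−k²)/d_s² = (1−k²)/(1−k⁴)^(2/3) = 0.7256.
Mass saving = 1 − 0.7256 = 27.4 %.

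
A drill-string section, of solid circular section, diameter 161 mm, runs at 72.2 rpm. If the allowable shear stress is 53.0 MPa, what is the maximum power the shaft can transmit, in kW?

328 kW

J = πd⁴/32 = π(0.161)⁴/32 = 6.596×10^-5 m⁴.
T_max = τ_allow·J/r = 5.30×10^7 × 6.596×10^-5 / 0.0805 = 43430 N·m.
ω = 2π·72.2/60 = 7.561 rad/s, so P_max = T_max·ω = 3.284×10^5 W.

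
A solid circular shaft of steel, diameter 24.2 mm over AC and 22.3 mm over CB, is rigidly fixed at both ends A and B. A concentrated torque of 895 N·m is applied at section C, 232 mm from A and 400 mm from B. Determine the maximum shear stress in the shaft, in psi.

Compatibility: T_A·a/J_AC = T_B·b/J_CB with T_A + T_B = T₀.
J_AC = 3.37×10^-8 m⁴, J_CB = 2.43×10^-8 m⁴, so T_A = T₀·(J_AC/a)/((J_AC/a)+(J_CB/b)) = 631.1 N·m, T_B = 263.9 N·m.
τ in each portion: τ_AC = 2.27×10^8 Pa, τ_CB = 1.21×10^8 Pa; maximum is in AC.
τ_max = T_AC·r/J = 631.1·0.0121/3.37×10^-8 = 2.268×10^8 Pa.

32900 psi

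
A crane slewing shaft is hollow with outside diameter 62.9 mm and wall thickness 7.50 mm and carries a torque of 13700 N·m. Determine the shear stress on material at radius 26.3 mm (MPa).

J = π(d_o⁴ − d_i⁴)/32 = π(0.0629⁴ − 0.0479⁴)/32 = 1.020×10^-6 m⁴.
Shear stress varies linearly with radius: τ = T·r/J = 13700 × 0.0263 / 1.020×10^-6 = 3.533×10^8 Pa.

353 MPa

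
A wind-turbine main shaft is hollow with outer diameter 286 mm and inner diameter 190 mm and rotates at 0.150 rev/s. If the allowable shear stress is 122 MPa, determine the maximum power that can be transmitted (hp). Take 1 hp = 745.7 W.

570 hp

J = π(d_o⁴ − d_i⁴)/32 = π(0.286⁴ − 0.190⁴)/32 = 5.289×10^-4 m⁴.
T_max = τ_allow·J/r = 1.22×10^8 × 5.289×10^-4 / 0.143 = 451200 N·m.
ω = 2π·0.150 = 0.9425 rad/s, so P_max = T_max·ω = 4.253×10^5 W.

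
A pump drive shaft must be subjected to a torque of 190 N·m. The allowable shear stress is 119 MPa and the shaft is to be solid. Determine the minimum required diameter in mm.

For a solid shaft τ_max = 16T/(πd³), so d = (16T/(π τ_allow))^(1/3) = (16·190.0/(π·1.19×10^8))^(1/3) = 0.02011 m.

20.1 mm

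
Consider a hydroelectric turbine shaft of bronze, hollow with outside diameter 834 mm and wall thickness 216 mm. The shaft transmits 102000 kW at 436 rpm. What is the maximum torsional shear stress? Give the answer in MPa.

ω = 2π·436/60 = 45.66 rad/s, so T = P/ω = 102000×10³ / 45.66 = 2.234e6 N·m.
J = π(d_o⁴ − d_i⁴)/32 = π(0.834⁴ − 0.402⁴)/32 = 0.04493 m⁴.
τ_max = T·r/J = 2.234e6 × 0.417 / 0.04493 = 2.073×10^7 Pa.

20.7 MPa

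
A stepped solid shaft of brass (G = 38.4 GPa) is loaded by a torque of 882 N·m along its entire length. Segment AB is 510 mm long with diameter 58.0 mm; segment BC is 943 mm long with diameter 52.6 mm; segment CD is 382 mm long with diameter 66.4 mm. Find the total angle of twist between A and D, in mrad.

44.0 mrad

J_AB = π(0.0580)⁴/32 = 1.11×10^-6 m⁴; J_BC = π(0.0526)⁴/32 = 7.52×10^-7 m⁴; J_CD = π(0.0664)⁴/32 = 1.91×10^-6 m⁴.
θ = (T/G)·Σ L_i/J_i = (882.0/38.4×10⁹)·(0.510/1.11×10^-6 + 0.943/7.52×10^-7 + 0.382/1.91×10^-6) = 0.04396 rad.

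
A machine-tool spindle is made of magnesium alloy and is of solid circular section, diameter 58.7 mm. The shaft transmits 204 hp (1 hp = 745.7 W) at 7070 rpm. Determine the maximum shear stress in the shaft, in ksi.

ω = 2π·7070/60 = 740.4 rad/s, so T = P/ω = 204×745.7 / 740.4 = 205.5 N·m.
J = πd⁴/32 = π(0.0587)⁴/32 = 1.166×10^-6 m⁴.
τ_max = T·r/J = 205.5 × 0.0294 / 1.166×10^-6 = 5.174×10^6 Pa.

0.750 ksi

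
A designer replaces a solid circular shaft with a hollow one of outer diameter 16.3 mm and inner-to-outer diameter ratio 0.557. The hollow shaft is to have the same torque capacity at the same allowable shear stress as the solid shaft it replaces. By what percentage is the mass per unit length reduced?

26.2 %

Equal τ_max and T ⇒ the solid shaft needs d_s³ = d_o³(1−k⁴), so d_s = 16.3·(1−0.557⁴)^(1/3) = 15.76 mm.
Area ratio A_h/A_s = d_o²(1−k²)/d_s² = (1−k²)/(1−k⁴)^(2/3) = 0.7379.
Mass saving = 1 − 0.7379 = 26.2 %.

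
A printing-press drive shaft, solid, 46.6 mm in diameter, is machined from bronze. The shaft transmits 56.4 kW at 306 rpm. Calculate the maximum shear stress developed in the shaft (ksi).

12.8 ksi

ω = 2π·306/60 = 32.04 rad/s, so T = P/ω = 56.4×10³ / 32.04 = 1760 N·m.
J = πd⁴/32 = π(0.0466)⁴/32 = 4.630×10^-7 m⁴.
τ_max = T·r/J = 1760 × 0.0233 / 4.630×10^-7 = 8.858×10^7 Pa.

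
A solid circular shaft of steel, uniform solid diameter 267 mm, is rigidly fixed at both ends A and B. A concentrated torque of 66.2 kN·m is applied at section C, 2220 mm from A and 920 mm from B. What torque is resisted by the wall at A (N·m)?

19400 N·m

With uniform GJ and both ends fixed, compatibility θ_AC = θ_CB gives T_A·a = T_B·b, together with T_A + T_B = T₀.
T_A = T₀·b/(a+b) = 66200·920/3140 = 19400 N·m; T_B = 46800 N·m.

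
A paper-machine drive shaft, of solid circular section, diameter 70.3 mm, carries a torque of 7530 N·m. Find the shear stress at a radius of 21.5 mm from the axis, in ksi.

9.79 ksi

J = πd⁴/32 = π(0.0703)⁴/32 = 2.398×10^-6 m⁴.
Shear stress varies linearly with radius: τ = T·r/J = 7530 × 0.0215 / 2.398×10^-6 = 6.752×10^7 Pa.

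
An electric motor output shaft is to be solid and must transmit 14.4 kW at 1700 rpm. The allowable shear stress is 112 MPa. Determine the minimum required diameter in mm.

15.4 mm

ω = 2π·1700/60 = 178.0 rad/s, so T = P/ω = 14.4×10³ / 178.0 = 80.89 N·m.
For a solid shaft τ_max = 16T/(πd³), so d = (16T/(π τ_allow))^(1/3) = (16·80.89/(π·1.12×10^8))^(1/3) = 0.01544 m.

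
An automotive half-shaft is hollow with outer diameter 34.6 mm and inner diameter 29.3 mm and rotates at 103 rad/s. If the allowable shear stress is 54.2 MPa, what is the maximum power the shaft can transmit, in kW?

J = π(d_o⁴ − d_i⁴)/32 = π(0.0346⁴ − 0.0293⁴)/32 = 6.835×10^-8 m⁴.
T_max = τ_allow·J/r = 5.42×10^7 × 6.835×10^-8 / 0.0173 = 214.1 N·m.
ω = 103 rad/s, so P_max = T_max·ω = 2.206×10^4 W.

22.1 kW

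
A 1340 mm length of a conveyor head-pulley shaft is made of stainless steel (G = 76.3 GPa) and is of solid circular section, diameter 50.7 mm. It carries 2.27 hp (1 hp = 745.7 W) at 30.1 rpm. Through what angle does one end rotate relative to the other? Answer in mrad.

14.5 mrad

ω = 2π·30.1/60 = 3.152 rad/s, so T = P/ω = 2.27×745.7 / 3.152 = 537.0 N·m.
J = πd⁴/32 = π(0.0507)⁴/32 = 6.487×10^-7 m⁴.
θ = T·L/(G·J) = 537.0 × 1.34 / (76.3×10⁹ × 6.487×10^-7) = 0.01454 rad.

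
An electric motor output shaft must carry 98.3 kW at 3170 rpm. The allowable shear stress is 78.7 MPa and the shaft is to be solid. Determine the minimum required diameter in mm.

26.8 mm

ω = 2π·3170/60 = 332.0 rad/s, so T = P/ω = 98.3×10³ / 332.0 = 296.1 N·m.
For a solid shaft τ_max = 16T/(πd³), so d = (16T/(π τ_allow))^(1/3) = (16·296.1/(π·7.87×10^7))^(1/3) = 0.02676 m.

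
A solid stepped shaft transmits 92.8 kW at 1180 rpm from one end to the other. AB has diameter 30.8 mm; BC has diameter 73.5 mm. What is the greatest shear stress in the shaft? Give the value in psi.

ω = 2π·1180/60 = 123.6 rad/s, so T = P/ω = 92.8×10³ / 123.6 = 751.0 N·m.
Under the same torque, τ_max = 16T/(πd³) is largest where d is smallest — segment AB (d = 30.8 mm).
τ_max = 16·751.0/(π·(0.0308)³) = 1.309×10^8 Pa.

19000 psi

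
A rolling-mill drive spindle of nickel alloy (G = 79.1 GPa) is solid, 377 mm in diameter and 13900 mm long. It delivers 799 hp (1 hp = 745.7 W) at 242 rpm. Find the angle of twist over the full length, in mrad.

ω = 2π·242/60 = 25.34 rad/s, so T = P/ω = 799×745.7 / 25.34 = 23510 N·m.
J = πd⁴/32 = π(0.377)⁴/32 = 1.983×10^-3 m⁴.
θ = T·L/(G·J) = 23510 × 13.9 / (79.1×10⁹ × 1.983×10^-3) = 2.083×10^-3 rad.

2.08 mrad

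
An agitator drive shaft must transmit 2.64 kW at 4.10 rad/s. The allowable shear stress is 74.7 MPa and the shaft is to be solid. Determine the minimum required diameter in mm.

ω = 4.10 rad/s, so T = P/ω = 2.64×10³ / 4.100 = 643.9 N·m.
For a solid shaft τ_max = 16T/(πd³), so d = (16T/(π τ_allow))^(1/3) = (16·643.9/(π·7.47×10^7))^(1/3) = 0.03528 m.

35.3 mm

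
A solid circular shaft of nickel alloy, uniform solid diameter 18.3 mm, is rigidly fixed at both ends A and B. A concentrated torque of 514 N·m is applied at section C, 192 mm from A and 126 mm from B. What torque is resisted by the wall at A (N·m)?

204 N·m

With uniform GJ and both ends fixed, compatibility θ_AC = θ_CB gives T_A·a = T_B·b, together with T_A + T_B = T₀.
T_A = T₀·b/(a+b) = 514.0·126/318.0 = 203.7 N·m; T_B = 310.3 N·m.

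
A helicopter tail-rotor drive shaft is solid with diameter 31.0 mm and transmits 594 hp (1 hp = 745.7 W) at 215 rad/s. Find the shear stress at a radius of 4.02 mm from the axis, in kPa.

91300 kPa

ω = 215 rad/s, so T = P/ω = 594×745.7 / 215.0 = 2060 N·m.
J = πd⁴/32 = π(0.0310)⁴/32 = 9.067×10^-8 m⁴.
Shear stress varies linearly with radius: τ = T·r/J = 2060 × 0.00402 / 9.067×10^-8 = 9.135×10^7 Pa.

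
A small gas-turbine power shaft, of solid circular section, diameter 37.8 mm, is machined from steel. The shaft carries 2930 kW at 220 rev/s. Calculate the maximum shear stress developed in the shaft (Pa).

2.00e8 Pa

ω = 2π·220 = 1382 rad/s, so T = P/ω = 2930×10³ / 1382 = 2120 N·m.
J = πd⁴/32 = π(0.0378)⁴/32 = 2.004×10^-7 m⁴.
τ_max = T·r/J = 2120 × 0.0189 / 2.004×10^-7 = 1.999×10^8 Pa.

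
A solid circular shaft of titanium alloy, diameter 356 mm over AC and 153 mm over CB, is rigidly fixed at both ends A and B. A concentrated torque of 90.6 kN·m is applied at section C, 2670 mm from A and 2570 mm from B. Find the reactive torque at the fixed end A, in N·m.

Compatibility: T_A·a/J_AC = T_B·b/J_CB with T_A + T_B = T₀.
J_AC = 1.58×10^-3 m⁴, J_CB = 5.38×10^-5 m⁴, so T_A = T₀·(J_AC/a)/((J_AC/a)+(J_CB/b)) = 87500 N·m, T_B = 3101 N·m.

87500 N·m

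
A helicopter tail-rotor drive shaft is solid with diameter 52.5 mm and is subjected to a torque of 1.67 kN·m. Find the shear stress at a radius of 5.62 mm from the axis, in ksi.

J = πd⁴/32 = π(0.0525)⁴/32 = 7.458×10^-7 m⁴.
Shear stress varies linearly with radius: τ = T·r/J = 1670 × 0.00562 / 7.458×10^-7 = 1.258×10^7 Pa.

1.83 ksi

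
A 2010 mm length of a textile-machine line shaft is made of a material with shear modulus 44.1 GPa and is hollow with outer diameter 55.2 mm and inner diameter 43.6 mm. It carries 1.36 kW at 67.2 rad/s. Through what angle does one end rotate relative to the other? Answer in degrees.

0.0949°

ω = 67.2 rad/s, so T = P/ω = 1.36×10³ / 67.20 = 20.24 N·m.
J = π(d_o⁴ − d_i⁴)/32 = π(0.0552⁴ − 0.0436⁴)/32 = 5.567×10^-7 m⁴.
θ = T·L/(G·J) = 20.24 × 2.01 / (44.1×10⁹ × 5.567×10^-7) = 1.657×10^-3 rad.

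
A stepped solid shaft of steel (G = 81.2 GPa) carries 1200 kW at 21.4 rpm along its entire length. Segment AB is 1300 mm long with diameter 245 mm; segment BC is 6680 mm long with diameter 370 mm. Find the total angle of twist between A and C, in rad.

ω = 2π·21.4/60 = 2.241 rad/s, so T = P/ω = 1200×10³ / 2.241 = 535500 N·m.
J_AB = π(0.245)⁴/32 = 3.54×10^-4 m⁴; J_BC = π(0.370)⁴/32 = 1.84×10^-3 m⁴.
θ = (T/G)·Σ L_i/J_i = (535500/81.2×10⁹)·(1.30/3.54×10^-4 + 6.68/1.84×10^-3) = 0.04818 rad.

0.0482 rad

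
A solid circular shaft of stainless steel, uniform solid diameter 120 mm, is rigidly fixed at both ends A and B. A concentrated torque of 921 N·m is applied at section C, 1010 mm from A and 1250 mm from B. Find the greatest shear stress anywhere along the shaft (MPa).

1.50 MPa

With uniform GJ and both ends fixed, compatibility θ_AC = θ_CB gives T_A·a = T_B·b, together with T_A + T_B = T₀.
T_A = T₀·b/(a+b) = 921.0·1250/2260 = 509.4 N·m; T_B = 411.6 N·m.
τ in each portion: τ_AC = 1.50×10^6 Pa, τ_CB = 1.21×10^6 Pa; maximum is in AC.
τ_max = T_AC·r/J = 509.4·0.0600/2.04×10^-5 = 1.501×10^6 Pa.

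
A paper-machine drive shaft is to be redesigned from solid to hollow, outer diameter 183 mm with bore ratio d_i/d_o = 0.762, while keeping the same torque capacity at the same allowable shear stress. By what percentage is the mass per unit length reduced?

44.8 %

Equal τ_max and T ⇒ the solid shaft needs d_s³ = d_o³(1−k⁴), so d_s = 183·(1−0.762⁴)^(1/3) = 159.6 mm.
Area ratio A_h/A_s = d_o²(1−k²)/d_s² = (1−k²)/(1−k⁴)^(2/3) = 0.5516.
Mass saving = 1 − 0.5516 = 44.8 %.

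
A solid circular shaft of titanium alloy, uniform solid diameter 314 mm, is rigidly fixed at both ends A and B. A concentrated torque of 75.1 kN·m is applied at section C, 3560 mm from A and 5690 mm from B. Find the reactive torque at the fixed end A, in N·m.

46200 N·m

With uniform GJ and both ends fixed, compatibility θ_AC = θ_CB gives T_A·a = T_B·b, together with T_A + T_B = T₀.
T_A = T₀·b/(a+b) = 75100·5690/9250 = 46200 N·m; T_B = 28900 N·m.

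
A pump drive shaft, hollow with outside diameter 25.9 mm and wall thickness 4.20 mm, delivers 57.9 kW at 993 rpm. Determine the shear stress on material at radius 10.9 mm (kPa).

174000 kPa

ω = 2π·993/60 = 104.0 rad/s, so T = P/ω = 57.9×10³ / 104.0 = 556.8 N·m.
J = π(d_o⁴ − d_i⁴)/32 = π(0.0259⁴ − 0.0175⁴)/32 = 3.497×10^-8 m⁴.
Shear stress varies linearly with radius: τ = T·r/J = 556.8 × 0.0109 / 3.497×10^-8 = 1.736×10^8 Pa.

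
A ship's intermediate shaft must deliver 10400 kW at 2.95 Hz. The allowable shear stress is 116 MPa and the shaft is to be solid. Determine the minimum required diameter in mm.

ω = 2π·2.95 = 18.54 rad/s, so T = P/ω = 10400×10³ / 18.54 = 561100 N·m.
For a solid shaft τ_max = 16T/(πd³), so d = (16T/(π τ_allow))^(1/3) = (16·561100/(π·1.16×10^8))^(1/3) = 0.2910 m.

291 mm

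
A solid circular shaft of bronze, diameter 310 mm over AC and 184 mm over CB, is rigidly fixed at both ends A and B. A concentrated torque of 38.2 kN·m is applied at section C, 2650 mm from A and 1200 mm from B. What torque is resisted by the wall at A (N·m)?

Compatibility: T_A·a/J_AC = T_B·b/J_CB with T_A + T_B = T₀.
J_AC = 9.07×10^-4 m⁴, J_CB = 1.13×10^-4 m⁴, so T_A = T₀·(J_AC/a)/((J_AC/a)+(J_CB/b)) = 29980 N·m, T_B = 8218 N·m.

30000 N·m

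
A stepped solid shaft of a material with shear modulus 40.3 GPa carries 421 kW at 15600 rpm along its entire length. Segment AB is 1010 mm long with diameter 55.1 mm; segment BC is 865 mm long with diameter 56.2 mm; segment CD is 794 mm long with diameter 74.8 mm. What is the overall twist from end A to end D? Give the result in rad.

ω = 2π·15600/60 = 1634 rad/s, so T = P/ω = 421×10³ / 1634 = 257.7 N·m.
J_AB = π(0.0551)⁴/32 = 9.05×10^-7 m⁴; J_BC = π(0.0562)⁴/32 = 9.79×10^-7 m⁴; J_CD = π(0.0748)⁴/32 = 3.07×10^-6 m⁴.
θ = (T/G)·Σ L_i/J_i = (257.7/40.3×10⁹)·(1.01/9.05×10^-7 + 0.865/9.79×10^-7 + 0.794/3.07×10^-6) = 0.01444 rad.

0.0144 rad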